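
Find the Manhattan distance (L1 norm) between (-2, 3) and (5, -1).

Σ|x_i - y_i| = |-2 - 5| + |3 - (-1)| = 7 + 4 = 11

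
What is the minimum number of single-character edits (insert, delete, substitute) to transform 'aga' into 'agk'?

Let D[i][j] be the edit distance between the first i characters of 'aga' and the first j characters of 'agk', with D[i][0] = i, D[0][j] = j, and D[i][j] = D[i-1][j-1] if the characters match, else 1 + min(D[i-1][j], D[i][j-1], D[i-1][j-1]). Filling the table (rows: prefixes of 'aga', columns: prefixes of 'agk'):
     ε  a  g  k
  ε  0  1  2  3
  a  1  0  1  2
  g  2  1  0  1
  a  3  2  1  1
The bottom-right entry gives D[3][3] = 1, so no sequence of fewer than 1 edit works. Backtracking through the table gives one optimal edit sequence (1 edit):
  aga → agk (sub a→k @3)
Edit distance = 1.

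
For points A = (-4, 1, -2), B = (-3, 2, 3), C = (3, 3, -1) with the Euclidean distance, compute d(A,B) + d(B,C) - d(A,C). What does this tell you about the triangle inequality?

d(A,B) = √(1² + 1² + 5²) = √27 ≈ 5.1962, d(B,C) = √(6² + 1² + 4²) = √53 ≈ 7.2801, d(A,C) = √(7² + 2² + 1²) = √54 ≈ 7.3485.
d(A,B) + d(B,C) - d(A,C) = 5.1962 + 7.2801 - 7.3485 = 12.4763 - 7.3485 = 5.1278 (to 4 decimal places). This is ≥ 0, so the triangle inequality holds for these points.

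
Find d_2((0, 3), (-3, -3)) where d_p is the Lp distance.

(Σ|x_i - y_i|^2)^(1/2) = (|0 - (-3)|^2 + |3 - (-3)|^2)^(1/2)
= (3^2 + 6^2)^(1/2) = (9 + 36)^(1/2) = (45)^(1/2) ≈ 6.7082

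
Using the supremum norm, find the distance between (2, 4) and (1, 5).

max(|x_i - y_i|) = max(|2 - 1|, |4 - 5|) = max(1, 1) = 1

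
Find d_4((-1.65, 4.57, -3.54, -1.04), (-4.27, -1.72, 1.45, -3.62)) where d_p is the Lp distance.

(Σ|x_i - y_i|^4)^(1/4) = (|-1.65 - (-4.27)|^4 + |4.57 - (-1.72)|^4 + |-3.54 - 1.45|^4 + |-1.04 - (-3.62)|^4)^(1/4)
= (2.62^4 + 6.29^4 + 4.99^4 + 2.58^4)^(1/4) ≈ (47.12 + 1565.318 + 620.015 + 44.3077)^(1/4) = (2276.7607)^(1/4) ≈ 6.9076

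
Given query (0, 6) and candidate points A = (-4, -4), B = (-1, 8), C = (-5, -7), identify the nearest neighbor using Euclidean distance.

Distances: d(A) ≈ 10.7703, d(B) ≈ 2.2361, d(C) ≈ 13.9284. Nearest: B = (-1, 8) with distance 2.2361.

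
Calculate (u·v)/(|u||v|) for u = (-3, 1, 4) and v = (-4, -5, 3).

With u = (-3, 1, 4), v = (-4, -5, 3):
u·v = (-3)·(-4) + 1·(-5) + 4·3 = 12 + (-5) + 12 = 19.
|u| = √((-3)² + 1² + 4²) = √26, |v| = √((-4)² + (-5)² + 3²) = √50, so |u||v| = √(26·50) = √1300.
cos θ = (u·v)/(|u||v|) = 19/√1300 ≈ 0.527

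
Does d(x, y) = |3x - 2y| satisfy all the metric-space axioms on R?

No. d fails symmetry: d(7, 5) = |3·7 - 2·5| = |11| = 11, but d(5, 7) = |3·5 - 2·7| = |1| = 1. Since 11 ≠ 1, d(x,y) ≠ d(y,x) in general.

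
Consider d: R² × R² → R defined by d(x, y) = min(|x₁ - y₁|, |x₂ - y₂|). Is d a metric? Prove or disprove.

No. d fails identity of indiscernibles: take x = (-2, 0) and y = (-2, 7). Then d(x,y) = min(|-2 - (-2)|, |0 - 7|) = min(0, 7) = 0, yet x ≠ y.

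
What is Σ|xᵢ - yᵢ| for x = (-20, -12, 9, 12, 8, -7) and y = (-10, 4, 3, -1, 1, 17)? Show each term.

Σ|x_i - y_i| = |-20 - (-10)| + |-12 - 4| + |9 - 3| + |12 - (-1)| + |8 - 1| + |-7 - 17| = 10 + 16 + 6 + 13 + 7 + 24 = 76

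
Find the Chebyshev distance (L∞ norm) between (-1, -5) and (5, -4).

max(|x_i - y_i|) = max(|-1 - 5|, |-5 - (-4)|) = max(6, 1) = 6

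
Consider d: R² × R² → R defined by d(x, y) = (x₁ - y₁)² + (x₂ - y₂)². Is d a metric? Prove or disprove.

No. The squared Euclidean distance fails the triangle inequality. Counterexample: x = (0, 0), y = (1, 1), z = (2, 2). d(x,z) = 2² + 2² = 8, but d(x,y) + d(y,z) = (1² + 1²) + (1² + 1²) = 2 + 2 = 4. Since 8 > 4, the triangle inequality is violated. (Note: √d, the ordinary Euclidean distance, IS a metric.)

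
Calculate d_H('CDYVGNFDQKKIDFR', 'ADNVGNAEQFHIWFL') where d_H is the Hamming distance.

Differing positions: 1, 3, 7, 8, 10, 11, 13, 15. Hamming distance = 8.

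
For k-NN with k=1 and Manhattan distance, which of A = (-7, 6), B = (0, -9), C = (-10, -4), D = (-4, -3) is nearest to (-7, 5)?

Distances: d(A) = 1, d(B) = 21, d(C) = 12, d(D) = 11. Nearest: A = (-7, 6) with distance 1.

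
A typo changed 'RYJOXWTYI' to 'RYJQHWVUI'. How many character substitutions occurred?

Differing positions: 4, 5, 7, 8. Hamming distance = 4.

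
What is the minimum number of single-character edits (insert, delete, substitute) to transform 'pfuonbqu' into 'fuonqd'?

Let D[i][j] be the edit distance between the first i characters of 'pfuonbqu' and the first j characters of 'fuonqd', with D[i][0] = i, D[0][j] = j, and D[i][j] = D[i-1][j-1] if the characters match, else 1 + min(D[i-1][j], D[i][j-1], D[i-1][j-1]). Filling the table (rows: prefixes of 'pfuonbqu', columns: prefixes of 'fuonqd'):
     ε  f  u  o  n  q  d
  ε  0  1  2  3  4  5  6
  p  1  1  2  3  4  5  6
  f  2  1  2  3  4  5  6
  u  3  2  1  2  3  4  5
  o  4  3  2  1  2  3  4
  n  5  4  3  2  1  2  3
  b  6  5  4  3  2  2  3
  q  7  6  5  4  3  2  3
  u  8  7  6  5  4  3  3
The bottom-right entry gives D[8][6] = 3, so no sequence of fewer than 3 edits works. Backtracking through the table gives one optimal edit sequence (3 edits):
  pfuonbqu → fuonbqu (del p @1)
  fuonbqu → fuonqu (del b @5)
  fuonqu → fuonqd (sub u→d @6)
Edit distance = 3.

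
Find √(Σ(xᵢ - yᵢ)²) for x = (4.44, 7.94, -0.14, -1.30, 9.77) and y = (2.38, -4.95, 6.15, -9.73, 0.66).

√(Σ(x_i - y_i)²) = √((4.44 - 2.38)² + (7.94 - (-4.95))² + (-0.14 - 6.15)² + (-1.3 - (-9.73))² + (9.77 - 0.66)²)
= √(2.06² + 12.89² + (-6.29)² + 8.43² + 9.11²) = √(4.2436 + 166.1521 + 39.5641 + 71.0649 + 82.9921) = √364.0168 ≈ 19.0792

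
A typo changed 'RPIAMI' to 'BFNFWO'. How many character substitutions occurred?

Differing positions: 1, 2, 3, 4, 5, 6. Hamming distance = 6.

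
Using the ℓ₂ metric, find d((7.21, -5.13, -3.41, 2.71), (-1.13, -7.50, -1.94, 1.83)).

√(Σ(x_i - y_i)²) = √((7.21 - (-1.13))² + (-5.13 - (-7.5))² + (-3.41 - (-1.94))² + (2.71 - 1.83)²)
= √(8.34² + 2.37² + (-1.47)² + 0.88²) = √(69.5556 + 5.6169 + 2.1609 + 0.7744) = √78.1078 ≈ 8.8379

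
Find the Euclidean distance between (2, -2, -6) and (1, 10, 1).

√(Σ(x_i - y_i)²) = √((2 - 1)² + (-2 - 10)² + (-6 - 1)²)
= √(1² + (-12)² + (-7)²) = √(1 + 144 + 49) = √194 ≈ 13.9284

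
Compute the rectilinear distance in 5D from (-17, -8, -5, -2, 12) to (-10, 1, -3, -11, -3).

Σ|x_i - y_i| = |-17 - (-10)| + |-8 - 1| + |-5 - (-3)| + |-2 - (-11)| + |12 - (-3)| = 7 + 9 + 2 + 9 + 15 = 42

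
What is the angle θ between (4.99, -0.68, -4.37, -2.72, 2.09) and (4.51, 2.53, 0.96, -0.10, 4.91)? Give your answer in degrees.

With u = (4.99, -0.68, -4.37, -2.72, 2.09), v = (4.51, 2.53, 0.96, -0.10, 4.91):
u·v = 4.99·4.51 + (-0.68)·2.53 + (-4.37)·0.96 + (-2.72)·(-0.1) + 2.09·4.91 = 22.5049 + (-1.7204) + (-4.1952) + 0.272 + 10.2619 = 27.1232.
|u| = √(4.99² + (-0.68)² + (-4.37)² + (-2.72)² + 2.09²) = √(24.9001 + 0.4624 + 19.0969 + 7.3984 + 4.3681) = √56.2259, |v| = √(4.51² + 2.53² + 0.96² + (-0.1)² + 4.91²) = √(20.3401 + 6.4009 + 0.9216 + 0.01 + 24.1081) = √51.7807.
cos θ = (u·v)/(|u||v|) = 27.1232/(√56.2259·√51.7807) ≈ 0.502677
θ = arccos(0.502677) ≈ 59.82°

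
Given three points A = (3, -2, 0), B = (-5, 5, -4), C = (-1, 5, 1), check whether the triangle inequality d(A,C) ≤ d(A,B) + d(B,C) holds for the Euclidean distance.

d(A,B) = √(8² + 7² + 4²) = √129 ≈ 11.3578, d(B,C) = √(4² + 0² + 5²) = √41 ≈ 6.4031, d(A,C) = √(4² + 7² + 1²) = √66 ≈ 8.124.
d(A,C) ≈ 8.124 ≤ 11.3578 + 6.4031 = 17.7609. Triangle inequality is satisfied.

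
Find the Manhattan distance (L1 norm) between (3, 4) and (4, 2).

Σ|x_i - y_i| = |3 - 4| + |4 - 2| = 1 + 2 = 3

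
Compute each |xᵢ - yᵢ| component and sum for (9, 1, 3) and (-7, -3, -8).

Σ|x_i - y_i| = |9 - (-7)| + |1 - (-3)| + |3 - (-8)| = 16 + 4 + 11 = 31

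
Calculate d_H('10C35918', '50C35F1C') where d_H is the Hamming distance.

Differing positions: 1, 6, 8. Hamming distance = 3.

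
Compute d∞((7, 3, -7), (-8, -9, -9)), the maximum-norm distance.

max(|x_i - y_i|) = max(|7 - (-8)|, |3 - (-9)|, |-7 - (-9)|) = max(15, 12, 2) = 15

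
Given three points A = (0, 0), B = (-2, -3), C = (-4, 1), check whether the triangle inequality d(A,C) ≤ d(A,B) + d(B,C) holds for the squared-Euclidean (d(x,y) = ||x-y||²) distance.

d(A,B) = 2² + 3² = 13, d(B,C) = 2² + 4² = 20, d(A,C) = 4² + 1² = 17.
d(A,C) = 17 ≤ 13 + 20 = 33. Triangle inequality is satisfied.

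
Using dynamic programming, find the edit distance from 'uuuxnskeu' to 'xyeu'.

Let D[i][j] be the edit distance between the first i characters of 'uuuxnskeu' and the first j characters of 'xyeu', with D[i][0] = i, D[0][j] = j, and D[i][j] = D[i-1][j-1] if the characters match, else 1 + min(D[i-1][j], D[i][j-1], D[i-1][j-1]). Filling the table (rows: prefixes of 'uuuxnskeu', columns: prefixes of 'xyeu'):
     ε  x  y  e  u
  ε  0  1  2  3  4
  u  1  1  2  3  3
  u  2  2  2  3  3
  u  3  3  3  3  3
  x  4  3  4  4  4
  n  5  4  4  5  5
  s  6  5  5  5  6
  k  7  6  6  6  6
  e  8  7  7  6  7
  u  9  8  8  7  6
The bottom-right entry gives D[9][4] = 6, so no sequence of fewer than 6 edits works. Backtracking through the table gives one optimal edit sequence (6 edits):
  uuuxnskeu → uuxnskeu (del u @1)
  uuxnskeu → uxnskeu (del u @1)
  uxnskeu → xnskeu (del u @1)
  xnskeu → xskeu (del n @2)
  xskeu → xkeu (del s @2)
  xkeu → xyeu (sub k→y @2)
Edit distance = 6.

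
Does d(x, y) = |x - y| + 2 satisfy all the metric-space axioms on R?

No. d fails identity of indiscernibles (specifically d(x,x) = 0): d(-2, -2) = |-2 - (-2)| + 2 = 0 + 2 = 2 ≠ 0.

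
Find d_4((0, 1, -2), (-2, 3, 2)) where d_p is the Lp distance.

(Σ|x_i - y_i|^4)^(1/4) = (|0 - (-2)|^4 + |1 - 3|^4 + |-2 - 2|^4)^(1/4)
= (2^4 + 2^4 + 4^4)^(1/4) = (16 + 16 + 256)^(1/4) = (288)^(1/4) ≈ 4.1195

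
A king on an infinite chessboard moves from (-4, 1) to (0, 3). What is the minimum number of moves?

max(|x_i - y_i|) = max(|-4 - 0|, |1 - 3|) = max(4, 2) = 4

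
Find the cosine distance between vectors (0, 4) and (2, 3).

With u = (0, 4), v = (2, 3):
u·v = 0·2 + 4·3 = 0 + 12 = 12.
|u| = √(0² + 4²) = √16, |v| = √(2² + 3²) = √13, so |u||v| = √(16·13) = √208.
cos θ = (u·v)/(|u||v|) = 12/√208 ≈ 0.8321
Cosine distance = 1 - cos θ ≈ 1 - 0.8321 = 0.1679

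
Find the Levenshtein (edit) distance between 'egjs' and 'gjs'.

Let D[i][j] be the edit distance between the first i characters of 'egjs' and the first j characters of 'gjs', with D[i][0] = i, D[0][j] = j, and D[i][j] = D[i-1][j-1] if the characters match, else 1 + min(D[i-1][j], D[i][j-1], D[i-1][j-1]). Filling the table (rows: prefixes of 'egjs', columns: prefixes of 'gjs'):
     ε  g  j  s
  ε  0  1  2  3
  e  1  1  2  3
  g  2  1  2  3
  j  3  2  1  2
  s  4  3  2  1
The bottom-right entry gives D[4][3] = 1, so no sequence of fewer than 1 edit works. Backtracking through the table gives one optimal edit sequence (1 edit):
  egjs → gjs (del e @1)
Edit distance = 1.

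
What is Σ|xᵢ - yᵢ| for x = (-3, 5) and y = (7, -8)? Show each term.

Σ|x_i - y_i| = |-3 - 7| + |5 - (-8)| = 10 + 13 = 23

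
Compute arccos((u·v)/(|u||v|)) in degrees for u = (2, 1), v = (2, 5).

With u = (2, 1), v = (2, 5):
u·v = 2·2 + 1·5 = 4 + 5 = 9.
|u| = √(2² + 1²) = √5, |v| = √(2² + 5²) = √29, so |u||v| = √(5·29) = √145.
cos θ = (u·v)/(|u||v|) = 9/√145 ≈ 0.747409
θ = arccos(0.747409) ≈ 41.63°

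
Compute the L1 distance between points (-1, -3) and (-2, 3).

Σ|x_i - y_i| = |-1 - (-2)| + |-3 - 3| = 1 + 6 = 7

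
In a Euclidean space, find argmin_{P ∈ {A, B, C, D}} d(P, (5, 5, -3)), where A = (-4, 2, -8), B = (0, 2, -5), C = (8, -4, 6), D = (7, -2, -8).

Distances: d(A) ≈ 10.7238, d(B) ≈ 6.1644, d(C) ≈ 13.0767, d(D) ≈ 8.8318. Nearest: B = (0, 2, -5) with distance 6.1644.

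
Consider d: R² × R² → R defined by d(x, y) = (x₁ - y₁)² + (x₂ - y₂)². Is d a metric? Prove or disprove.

No. The squared Euclidean distance fails the triangle inequality. Counterexample: x = (0, 0), y = (4, 3), z = (8, 6). d(x,z) = 8² + 6² = 100, but d(x,y) + d(y,z) = (4² + 3²) + (4² + 3²) = 25 + 25 = 50. Since 100 > 50, the triangle inequality is violated. (Note: √d, the ordinary Euclidean distance, IS a metric.)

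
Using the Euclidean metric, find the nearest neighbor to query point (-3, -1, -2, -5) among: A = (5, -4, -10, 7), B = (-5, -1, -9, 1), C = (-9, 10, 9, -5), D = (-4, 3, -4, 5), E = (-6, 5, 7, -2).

Distances: d(A) ≈ 16.7631, d(B) ≈ 9.434, d(C) ≈ 16.6733, d(D) = 11, d(E) ≈ 11.619. Nearest: B = (-5, -1, -9, 1) with distance 9.434.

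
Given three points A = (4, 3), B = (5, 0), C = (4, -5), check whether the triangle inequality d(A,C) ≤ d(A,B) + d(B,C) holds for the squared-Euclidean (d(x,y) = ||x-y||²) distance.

d(A,B) = 1² + 3² = 10, d(B,C) = 1² + 5² = 26, d(A,C) = 0² + 8² = 64.
d(A,C) = 64 > 10 + 26 = 36. Triangle inequality is VIOLATED. (Squared-Euclidean is not a metric — this is a counterexample.)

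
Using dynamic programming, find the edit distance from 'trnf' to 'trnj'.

Let D[i][j] be the edit distance between the first i characters of 'trnf' and the first j characters of 'trnj', with D[i][0] = i, D[0][j] = j, and D[i][j] = D[i-1][j-1] if the characters match, else 1 + min(D[i-1][j], D[i][j-1], D[i-1][j-1]). Filling the table (rows: prefixes of 'trnf', columns: prefixes of 'trnj'):
     ε  t  r  n  j
  ε  0  1  2  3  4
  t  1  0  1  2  3
  r  2  1  0  1  2
  n  3  2  1  0  1
  f  4  3  2  1  1
The bottom-right entry gives D[4][4] = 1, so no sequence of fewer than 1 edit works. Backtracking through the table gives one optimal edit sequence (1 edit):
  trnf → trnj (sub f→j @4)
Edit distance = 1.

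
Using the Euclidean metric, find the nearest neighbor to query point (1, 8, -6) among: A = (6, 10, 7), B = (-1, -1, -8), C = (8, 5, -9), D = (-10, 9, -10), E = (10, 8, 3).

Distances: d(A) ≈ 14.0712, d(B) ≈ 9.434, d(C) ≈ 8.1854, d(D) ≈ 11.7473, d(E) ≈ 12.7279. Nearest: C = (8, 5, -9) with distance 8.1854.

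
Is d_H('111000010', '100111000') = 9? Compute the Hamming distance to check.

Differing positions: 2, 3, 4, 5, 6, 8. Hamming distance = 6, so the claim that d_H = 9 is false.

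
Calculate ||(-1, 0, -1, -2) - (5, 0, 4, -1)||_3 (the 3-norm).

(Σ|x_i - y_i|^3)^(1/3) = (|-1 - 5|^3 + |0 - 0|^3 + |-1 - 4|^3 + |-2 - (-1)|^3)^(1/3)
= (6^3 + 0^3 + 5^3 + 1^3)^(1/3) = (216 + 0 + 125 + 1)^(1/3) = (342)^(1/3) ≈ 6.9932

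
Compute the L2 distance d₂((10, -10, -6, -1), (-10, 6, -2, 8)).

√(Σ(x_i - y_i)²) = √((10 - (-10))² + (-10 - 6)² + (-6 - (-2))² + (-1 - 8)²)
= √(20² + (-16)² + (-4)² + (-9)²) = √(400 + 256 + 16 + 81) = √753 ≈ 27.4408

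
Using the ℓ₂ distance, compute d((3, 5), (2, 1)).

(Σ|x_i - y_i|^2)^(1/2) = (|3 - 2|^2 + |5 - 1|^2)^(1/2)
= (1^2 + 4^2)^(1/2) = (1 + 16)^(1/2) = (17)^(1/2) ≈ 4.1231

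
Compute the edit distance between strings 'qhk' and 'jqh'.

Let D[i][j] be the edit distance between the first i characters of 'qhk' and the first j characters of 'jqh', with D[i][0] = i, D[0][j] = j, and D[i][j] = D[i-1][j-1] if the characters match, else 1 + min(D[i-1][j], D[i][j-1], D[i-1][j-1]). Filling the table (rows: prefixes of 'qhk', columns: prefixes of 'jqh'):
     ε  j  q  h
  ε  0  1  2  3
  q  1  1  1  2
  h  2  2  2  1
  k  3  3  3  2
The bottom-right entry gives D[3][3] = 2, so no sequence of fewer than 2 edits works. Backtracking through the table gives one optimal edit sequence (2 edits):
  qhk → jqhk (ins j @1)
  jqhk → jqh (del k @4)
Edit distance = 2.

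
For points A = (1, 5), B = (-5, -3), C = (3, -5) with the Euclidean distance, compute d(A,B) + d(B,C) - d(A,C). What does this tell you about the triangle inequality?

d(A,B) = √(6² + 8²) = √100 = 10, d(B,C) = √(8² + 2²) = √68 ≈ 8.2462, d(A,C) = √(2² + 10²) = √104 ≈ 10.198.
d(A,B) + d(B,C) - d(A,C) = 10 + 8.2462 - 10.198 = 18.2462 - 10.198 = 8.0482 (to 4 decimal places). This is ≥ 0, so the triangle inequality holds for these points.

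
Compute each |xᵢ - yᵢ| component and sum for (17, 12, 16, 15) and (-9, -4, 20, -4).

Σ|x_i - y_i| = |17 - (-9)| + |12 - (-4)| + |16 - 20| + |15 - (-4)| = 26 + 16 + 4 + 19 = 65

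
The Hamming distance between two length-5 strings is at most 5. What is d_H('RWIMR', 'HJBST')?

Differing positions: 1, 2, 3, 4, 5. Hamming distance = 5. The maximum possible Hamming distance for length-5 strings is 5, so d_H/5 = 5/5 = 1.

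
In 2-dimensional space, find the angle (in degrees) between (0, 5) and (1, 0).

With u = (0, 5), v = (1, 0):
u·v = 0·1 + 5·0 = 0 + 0 = 0.
|u| = √(0² + 5²) = √25, |v| = √(1² + 0²) = √1, so |u||v| = √(25·1) = √25 = 5.
cos θ = (u·v)/(|u||v|) = 0/5 = 0 (the vectors are orthogonal)
θ = arccos(0) = 90°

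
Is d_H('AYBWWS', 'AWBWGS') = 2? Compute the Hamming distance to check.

Differing positions: 2, 5. Hamming distance = 2, so the claim is true.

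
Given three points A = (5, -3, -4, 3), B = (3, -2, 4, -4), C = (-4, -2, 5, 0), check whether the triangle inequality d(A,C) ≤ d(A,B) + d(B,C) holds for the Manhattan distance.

d(A,B) = 2 + 1 + 8 + 7 = 18, d(B,C) = 7 + 0 + 1 + 4 = 12, d(A,C) = 9 + 1 + 9 + 3 = 22.
d(A,C) = 22 ≤ 18 + 12 = 30. Triangle inequality is satisfied.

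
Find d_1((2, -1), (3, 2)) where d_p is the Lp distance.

Σ|x_i - y_i| = |2 - 3| + |-1 - 2| = 1 + 3 = 4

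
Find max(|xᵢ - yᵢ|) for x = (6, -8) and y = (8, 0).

max(|x_i - y_i|) = max(|6 - 8|, |-8 - 0|) = max(2, 8) = 8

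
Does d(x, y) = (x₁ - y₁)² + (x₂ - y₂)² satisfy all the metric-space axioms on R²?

No. The squared Euclidean distance fails the triangle inequality. Counterexample: x = (0, 0), y = (4, 3), z = (8, 6). d(x,z) = 8² + 6² = 100, but d(x,y) + d(y,z) = (4² + 3²) + (4² + 3²) = 25 + 25 = 50. Since 100 > 50, the triangle inequality is violated. (Note: √d, the ordinary Euclidean distance, IS a metric.)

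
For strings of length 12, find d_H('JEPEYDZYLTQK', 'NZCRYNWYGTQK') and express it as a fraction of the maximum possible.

Differing positions: 1, 2, 3, 4, 6, 7, 9. Hamming distance = 7. The maximum possible Hamming distance for length-12 strings is 12, so d_H/12 = 7/12 ≈ 0.5833.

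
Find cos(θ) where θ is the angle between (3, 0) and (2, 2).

With u = (3, 0), v = (2, 2):
u·v = 3·2 + 0·2 = 6 + 0 = 6.
|u| = √(3² + 0²) = √9, |v| = √(2² + 2²) = √8, so |u||v| = √(9·8) = √72.
cos θ = (u·v)/(|u||v|) = 6/√72 ≈ 0.7071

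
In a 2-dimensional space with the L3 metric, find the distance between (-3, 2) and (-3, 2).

(Σ|x_i - y_i|^3)^(1/3) = (|-3 - (-3)|^3 + |2 - 2|^3)^(1/3)
= (0^3 + 0^3)^(1/3) = (0 + 0)^(1/3) = (0)^(1/3) = 0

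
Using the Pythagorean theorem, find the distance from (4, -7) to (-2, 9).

√(Σ(x_i - y_i)²) = √((4 - (-2))² + (-7 - 9)²)
= √(6² + (-16)²) = √(36 + 256) = √292 ≈ 17.088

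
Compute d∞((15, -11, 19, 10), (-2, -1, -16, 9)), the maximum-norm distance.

max(|x_i - y_i|) = max(|15 - (-2)|, |-11 - (-1)|, |19 - (-16)|, |10 - 9|) = max(17, 10, 35, 1) = 35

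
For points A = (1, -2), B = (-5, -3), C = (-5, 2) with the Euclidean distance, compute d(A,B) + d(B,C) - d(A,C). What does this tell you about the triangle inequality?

d(A,B) = √(6² + 1²) = √37 ≈ 6.0828, d(B,C) = √(0² + 5²) = √25 = 5, d(A,C) = √(6² + 4²) = √52 ≈ 7.2111.
d(A,B) + d(B,C) - d(A,C) = 6.0828 + 5 - 7.2111 = 11.0828 - 7.2111 = 3.8717 (to 4 decimal places). This is ≥ 0, so the triangle inequality holds for these points.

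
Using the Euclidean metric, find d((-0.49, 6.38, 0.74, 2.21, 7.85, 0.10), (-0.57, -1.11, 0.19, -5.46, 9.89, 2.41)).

√(Σ(x_i - y_i)²) = √((-0.49 - (-0.57))² + (6.38 - (-1.11))² + (0.74 - 0.19)² + (2.21 - (-5.46))² + (7.85 - 9.89)² + (0.1 - 2.41)²)
= √(0.08² + 7.49² + 0.55² + 7.67² + (-2.04)² + (-2.31)²) = √(0.0064 + 56.1001 + 0.3025 + 58.8289 + 4.1616 + 5.3361) = √124.7356 ≈ 11.1685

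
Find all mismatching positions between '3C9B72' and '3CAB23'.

Differing positions: 3, 5, 6. Hamming distance = 3.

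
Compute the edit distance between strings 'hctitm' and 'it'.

Let D[i][j] be the edit distance between the first i characters of 'hctitm' and the first j characters of 'it', with D[i][0] = i, D[0][j] = j, and D[i][j] = D[i-1][j-1] if the characters match, else 1 + min(D[i-1][j], D[i][j-1], D[i-1][j-1]). Filling the table (rows: prefixes of 'hctitm', columns: prefixes of 'it'):
     ε  i  t
  ε  0  1  2
  h  1  1  2
  c  2  2  2
  t  3  3  2
  i  4  3  3
  t  5  4  3
  m  6  5  4
The bottom-right entry gives D[6][2] = 4, so no sequence of fewer than 4 edits works. Backtracking through the table gives one optimal edit sequence (4 edits):
  hctitm → ctitm (del h @1)
  ctitm → titm (del c @1)
  titm → itm (del t @1)
  itm → it (del m @3)
Edit distance = 4.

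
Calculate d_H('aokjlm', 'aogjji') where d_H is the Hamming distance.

Differing positions: 3, 5, 6. Hamming distance = 3.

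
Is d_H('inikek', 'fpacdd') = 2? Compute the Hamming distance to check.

Differing positions: 1, 2, 3, 4, 5, 6. Hamming distance = 6, so the claim that d_H = 2 is false.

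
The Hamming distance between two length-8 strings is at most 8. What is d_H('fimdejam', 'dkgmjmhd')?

Differing positions: 1, 2, 3, 4, 5, 6, 7, 8. Hamming distance = 8. The maximum possible Hamming distance for length-8 strings is 8, so d_H/8 = 8/8 = 1.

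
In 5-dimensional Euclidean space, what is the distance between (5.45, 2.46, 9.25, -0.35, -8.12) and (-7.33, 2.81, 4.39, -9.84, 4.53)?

√(Σ(x_i - y_i)²) = √((5.45 - (-7.33))² + (2.46 - 2.81)² + (9.25 - 4.39)² + (-0.35 - (-9.84))² + (-8.12 - 4.53)²)
= √(12.78² + (-0.35)² + 4.86² + 9.49² + (-12.65)²) = √(163.3284 + 0.1225 + 23.6196 + 90.0601 + 160.0225) = √437.1531 ≈ 20.9082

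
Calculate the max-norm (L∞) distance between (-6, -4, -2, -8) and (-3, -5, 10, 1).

max(|x_i - y_i|) = max(|-6 - (-3)|, |-4 - (-5)|, |-2 - 10|, |-8 - 1|) = max(3, 1, 12, 9) = 12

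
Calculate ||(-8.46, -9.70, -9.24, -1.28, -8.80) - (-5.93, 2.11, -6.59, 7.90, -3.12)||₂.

√(Σ(x_i - y_i)²) = √((-8.46 - (-5.93))² + (-9.7 - 2.11)² + (-9.24 - (-6.59))² + (-1.28 - 7.9)² + (-8.8 - (-3.12))²)
= √((-2.53)² + (-11.81)² + (-2.65)² + (-9.18)² + (-5.68)²) = √(6.4009 + 139.4761 + 7.0225 + 84.2724 + 32.2624) = √269.4343 ≈ 16.4145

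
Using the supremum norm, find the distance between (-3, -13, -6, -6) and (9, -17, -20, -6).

max(|x_i - y_i|) = max(|-3 - 9|, |-13 - (-17)|, |-6 - (-20)|, |-6 - (-6)|) = max(12, 4, 14, 0) = 14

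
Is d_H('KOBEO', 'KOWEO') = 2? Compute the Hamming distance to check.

Differing positions: 3. Hamming distance = 1, so the claim that d_H = 2 is false.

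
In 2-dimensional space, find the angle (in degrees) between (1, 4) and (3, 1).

With u = (1, 4), v = (3, 1):
u·v = 1·3 + 4·1 = 3 + 4 = 7.
|u| = √(1² + 4²) = √17, |v| = √(3² + 1²) = √10, so |u||v| = √(17·10) = √170.
cos θ = (u·v)/(|u||v|) = 7/√170 ≈ 0.536875
θ = arccos(0.536875) ≈ 57.53°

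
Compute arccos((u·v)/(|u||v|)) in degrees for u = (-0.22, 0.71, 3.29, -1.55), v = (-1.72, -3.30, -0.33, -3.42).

With u = (-0.22, 0.71, 3.29, -1.55), v = (-1.72, -3.30, -0.33, -3.42):
u·v = (-0.22)·(-1.72) + 0.71·(-3.3) + 3.29·(-0.33) + (-1.55)·(-3.42) = 0.3784 + (-2.343) + (-1.0857) + 5.301 = 2.2507.
|u| = √((-0.22)² + 0.71² + 3.29² + (-1.55)²) = √(0.0484 + 0.5041 + 10.8241 + 2.4025) = √13.7791, |v| = √((-1.72)² + (-3.3)² + (-0.33)² + (-3.42)²) = √(2.9584 + 10.89 + 0.1089 + 11.6964) = √25.6537.
cos θ = (u·v)/(|u||v|) = 2.2507/(√13.7791·√25.6537) ≈ 0.11971
θ = arccos(0.11971) ≈ 83.12°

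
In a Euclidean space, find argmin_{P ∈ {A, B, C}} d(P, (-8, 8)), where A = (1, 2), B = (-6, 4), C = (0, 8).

Distances: d(A) ≈ 10.8167, d(B) ≈ 4.4721, d(C) = 8. Nearest: B = (-6, 4) with distance 4.4721.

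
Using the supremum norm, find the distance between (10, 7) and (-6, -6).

max(|x_i - y_i|) = max(|10 - (-6)|, |7 - (-6)|) = max(16, 13) = 16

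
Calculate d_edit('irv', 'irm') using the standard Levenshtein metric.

Let D[i][j] be the edit distance between the first i characters of 'irv' and the first j characters of 'irm', with D[i][0] = i, D[0][j] = j, and D[i][j] = D[i-1][j-1] if the characters match, else 1 + min(D[i-1][j], D[i][j-1], D[i-1][j-1]). Filling the table (rows: prefixes of 'irv', columns: prefixes of 'irm'):
     ε  i  r  m
  ε  0  1  2  3
  i  1  0  1  2
  r  2  1  0  1
  v  3  2  1  1
The bottom-right entry gives D[3][3] = 1, so no sequence of fewer than 1 edit works. Backtracking through the table gives one optimal edit sequence (1 edit):
  irv → irm (sub v→m @3)
Edit distance = 1.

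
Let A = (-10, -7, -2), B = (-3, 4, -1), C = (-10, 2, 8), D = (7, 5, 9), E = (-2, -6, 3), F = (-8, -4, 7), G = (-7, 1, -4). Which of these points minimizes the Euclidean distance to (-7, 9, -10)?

Distances: d(A) ≈ 18.1384, d(B) ≈ 11.0454, d(C) ≈ 19.5448, d(D) ≈ 23.9374, d(E) ≈ 20.4695, d(F) ≈ 21.4243, d(G) = 10. Nearest: G = (-7, 1, -4) with distance 10.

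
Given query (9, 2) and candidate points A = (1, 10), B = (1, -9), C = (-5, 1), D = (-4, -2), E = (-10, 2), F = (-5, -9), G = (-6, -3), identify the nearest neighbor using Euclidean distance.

Distances: d(A) ≈ 11.3137, d(B) ≈ 13.6015, d(C) ≈ 14.0357, d(D) ≈ 13.6015, d(E) = 19, d(F) ≈ 17.8045, d(G) ≈ 15.8114. Nearest: A = (1, 10) with distance 11.3137.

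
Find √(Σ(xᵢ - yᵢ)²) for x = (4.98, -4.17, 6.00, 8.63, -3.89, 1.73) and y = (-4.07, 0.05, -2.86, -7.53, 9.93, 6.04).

√(Σ(x_i - y_i)²) = √((4.98 - (-4.07))² + (-4.17 - 0.05)² + (6 - (-2.86))² + (8.63 - (-7.53))² + (-3.89 - 9.93)² + (1.73 - 6.04)²)
= √(9.05² + (-4.22)² + 8.86² + 16.16² + (-13.82)² + (-4.31)²) = √(81.9025 + 17.8084 + 78.4996 + 261.1456 + 190.9924 + 18.5761) = √648.9246 ≈ 25.474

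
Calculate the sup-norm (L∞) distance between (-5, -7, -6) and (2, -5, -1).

max(|x_i - y_i|) = max(|-5 - 2|, |-7 - (-5)|, |-6 - (-1)|) = max(7, 2, 5) = 7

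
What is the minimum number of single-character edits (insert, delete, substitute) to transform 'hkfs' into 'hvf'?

Let D[i][j] be the edit distance between the first i characters of 'hkfs' and the first j characters of 'hvf', with D[i][0] = i, D[0][j] = j, and D[i][j] = D[i-1][j-1] if the characters match, else 1 + min(D[i-1][j], D[i][j-1], D[i-1][j-1]). Filling the table (rows: prefixes of 'hkfs', columns: prefixes of 'hvf'):
     ε  h  v  f
  ε  0  1  2  3
  h  1  0  1  2
  k  2  1  1  2
  f  3  2  2  1
  s  4  3  3  2
The bottom-right entry gives D[4][3] = 2, so no sequence of fewer than 2 edits works. Backtracking through the table gives one optimal edit sequence (2 edits):
  hkfs → hvfs (sub k→v @2)
  hvfs → hvf (del s @4)
Edit distance = 2.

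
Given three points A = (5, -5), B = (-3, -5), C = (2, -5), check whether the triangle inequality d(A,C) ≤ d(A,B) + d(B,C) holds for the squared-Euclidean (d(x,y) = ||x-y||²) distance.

d(A,B) = 8² + 0² = 64, d(B,C) = 5² + 0² = 25, d(A,C) = 3² + 0² = 9.
d(A,C) = 9 ≤ 64 + 25 = 89. Triangle inequality is satisfied.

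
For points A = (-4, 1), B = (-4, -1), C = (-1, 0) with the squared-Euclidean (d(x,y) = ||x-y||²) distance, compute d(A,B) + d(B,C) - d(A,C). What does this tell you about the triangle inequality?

d(A,B) = 0² + 2² = 4, d(B,C) = 3² + 1² = 10, d(A,C) = 3² + 1² = 10.
d(A,B) + d(B,C) - d(A,C) = 4 + 10 - 10 = 14 - 10 = 4. This is ≥ 0, so the triangle inequality holds for these points.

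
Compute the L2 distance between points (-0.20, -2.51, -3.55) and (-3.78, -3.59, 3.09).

(Σ|x_i - y_i|^2)^(1/2) = (|-0.2 - (-3.78)|^2 + |-2.51 - (-3.59)|^2 + |-3.55 - 3.09|^2)^(1/2)
= (3.58^2 + 1.08^2 + 6.64^2)^(1/2) = (12.8164 + 1.1664 + 44.0896)^(1/2) = (58.0724)^(1/2) ≈ 7.6205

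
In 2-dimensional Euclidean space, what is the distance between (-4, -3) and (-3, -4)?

√(Σ(x_i - y_i)²) = √((-4 - (-3))² + (-3 - (-4))²)
= √((-1)² + 1²) = √(1 + 1) = √2 ≈ 1.4142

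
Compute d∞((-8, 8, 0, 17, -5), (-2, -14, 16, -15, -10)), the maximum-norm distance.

max(|x_i - y_i|) = max(|-8 - (-2)|, |8 - (-14)|, |0 - 16|, |17 - (-15)|, |-5 - (-10)|) = max(6, 22, 16, 32, 5) = 32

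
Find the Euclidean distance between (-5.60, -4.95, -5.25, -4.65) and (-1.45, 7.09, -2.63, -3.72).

√(Σ(x_i - y_i)²) = √((-5.6 - (-1.45))² + (-4.95 - 7.09)² + (-5.25 - (-2.63))² + (-4.65 - (-3.72))²)
= √((-4.15)² + (-12.04)² + (-2.62)² + (-0.93)²) = √(17.2225 + 144.9616 + 6.8644 + 0.8649) = √169.9134 ≈ 13.0351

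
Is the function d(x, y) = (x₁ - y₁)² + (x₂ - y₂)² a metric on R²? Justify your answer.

No. The squared Euclidean distance fails the triangle inequality. Counterexample: x = (0, 0), y = (2, 1), z = (4, 2). d(x,z) = 4² + 2² = 20, but d(x,y) + d(y,z) = (2² + 1²) + (2² + 1²) = 5 + 5 = 10. Since 20 > 10, the triangle inequality is violated. (Note: √d, the ordinary Euclidean distance, IS a metric.)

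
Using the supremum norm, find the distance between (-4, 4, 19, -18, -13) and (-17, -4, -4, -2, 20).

max(|x_i - y_i|) = max(|-4 - (-17)|, |4 - (-4)|, |19 - (-4)|, |-18 - (-2)|, |-13 - 20|) = max(13, 8, 23, 16, 33) = 33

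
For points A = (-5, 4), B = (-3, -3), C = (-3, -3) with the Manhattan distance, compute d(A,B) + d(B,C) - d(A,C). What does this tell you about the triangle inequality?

d(A,B) = 2 + 7 = 9, d(B,C) = 0 + 0 = 0, d(A,C) = 2 + 7 = 9.
d(A,B) + d(B,C) - d(A,C) = 9 + 0 - 9 = 9 - 9 = 0. This is ≥ 0, so the triangle inequality holds for these points.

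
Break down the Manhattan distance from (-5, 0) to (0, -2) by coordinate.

Σ|x_i - y_i| = |-5 - 0| + |0 - (-2)| = 5 + 2 = 7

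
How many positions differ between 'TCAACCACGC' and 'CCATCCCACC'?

Differing positions: 1, 4, 7, 8, 9. Hamming distance = 5.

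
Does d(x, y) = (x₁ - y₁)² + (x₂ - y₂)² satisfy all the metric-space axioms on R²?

No. The squared Euclidean distance fails the triangle inequality. Counterexample: x = (0, 0), y = (4, 5), z = (8, 10). d(x,z) = 8² + 10² = 164, but d(x,y) + d(y,z) = (4² + 5²) + (4² + 5²) = 41 + 41 = 82. Since 164 > 82, the triangle inequality is violated. (Note: √d, the ordinary Euclidean distance, IS a metric.)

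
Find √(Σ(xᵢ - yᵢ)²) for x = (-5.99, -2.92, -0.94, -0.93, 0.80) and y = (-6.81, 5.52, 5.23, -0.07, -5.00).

√(Σ(x_i - y_i)²) = √((-5.99 - (-6.81))² + (-2.92 - 5.52)² + (-0.94 - 5.23)² + (-0.93 - (-0.07))² + (0.8 - (-5))²)
= √(0.82² + (-8.44)² + (-6.17)² + (-0.86)² + 5.8²) = √(0.6724 + 71.2336 + 38.0689 + 0.7396 + 33.64) = √144.3545 ≈ 12.0148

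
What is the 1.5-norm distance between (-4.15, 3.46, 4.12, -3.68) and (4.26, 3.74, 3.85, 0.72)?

(Σ|x_i - y_i|^1.5)^(1/1.5) = (|-4.15 - 4.26|^1.5 + |3.46 - 3.74|^1.5 + |4.12 - 3.85|^1.5 + |-3.68 - 0.72|^1.5)^(1/1.5)
= (8.41^1.5 + 0.28^1.5 + 0.27^1.5 + 4.4^1.5)^(1/1.5) ≈ (24.389 + 0.1482 + 0.1403 + 9.2295)^(1/1.5) = (33.907)^(1/1.5) ≈ 10.4759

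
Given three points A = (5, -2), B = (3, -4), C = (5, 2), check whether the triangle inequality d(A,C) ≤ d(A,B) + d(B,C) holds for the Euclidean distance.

d(A,B) = √(2² + 2²) = √8 ≈ 2.8284, d(B,C) = √(2² + 6²) = √40 ≈ 6.3246, d(A,C) = √(0² + 4²) = √16 = 4.
d(A,C) = 4 ≤ 2.8284 + 6.3246 = 9.153. Triangle inequality is satisfied.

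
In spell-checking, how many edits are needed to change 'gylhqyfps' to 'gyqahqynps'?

Let D[i][j] be the edit distance between the first i characters of 'gylhqyfps' and the first j characters of 'gyqahqynps', with D[i][0] = i, D[0][j] = j, and D[i][j] = D[i-1][j-1] if the characters match, else 1 + min(D[i-1][j], D[i][j-1], D[i-1][j-1]). Filling the table (rows: prefixes of 'gylhqyfps', columns: prefixes of 'gyqahqynps'):
     ε  g  y  q  a  h  q  y  n  p  s
  ε  0  1  2  3  4  5  6  7  8  9 10
  g  1  0  1  2  3  4  5  6  7  8  9
  y  2  1  0  1  2  3  4  5  6  7  8
  l  3  2  1  1  2  3  4  5  6  7  8
  h  4  3  2  2  2  2  3  4  5  6  7
  q  5  4  3  2  3  3  2  3  4  5  6
  y  6  5  4  3  3  4  3  2  3  4  5
  f  7  6  5  4  4  4  4  3  3  4  5
  p  8  7  6  5  5  5  5  4  4  3  4
  s  9  8  7  6  6  6  6  5  5  4  3
The bottom-right entry gives D[9][10] = 3, so no sequence of fewer than 3 edits works. Backtracking through the table gives one optimal edit sequence (3 edits):
  gylhqyfps → gyqlhqyfps (ins q @3)
  gyqlhqyfps → gyqahqyfps (sub l→a @4)
  gyqahqyfps → gyqahqynps (sub f→n @8)
Edit distance = 3.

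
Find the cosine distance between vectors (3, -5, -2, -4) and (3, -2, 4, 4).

With u = (3, -5, -2, -4), v = (3, -2, 4, 4):
u·v = 3·3 + (-5)·(-2) + (-2)·4 + (-4)·4 = 9 + 10 + (-8) + (-16) = -5.
|u| = √(3² + (-5)² + (-2)² + (-4)²) = √54, |v| = √(3² + (-2)² + 4² + 4²) = √45, so |u||v| = √(54·45) = √2430.
cos θ = (u·v)/(|u||v|) = -5/√2430 ≈ -0.1014
Cosine distance = 1 - cos θ ≈ 1 - (-0.1014) = 1.1014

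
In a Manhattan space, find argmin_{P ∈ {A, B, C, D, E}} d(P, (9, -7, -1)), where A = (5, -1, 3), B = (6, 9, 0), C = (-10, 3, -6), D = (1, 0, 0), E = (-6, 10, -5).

Distances: d(A) = 14, d(B) = 20, d(C) = 34, d(D) = 16, d(E) = 36. Nearest: A = (5, -1, 3) with distance 14.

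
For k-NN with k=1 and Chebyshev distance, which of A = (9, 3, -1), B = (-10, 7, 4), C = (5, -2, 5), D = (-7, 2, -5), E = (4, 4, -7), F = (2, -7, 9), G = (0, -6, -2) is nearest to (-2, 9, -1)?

Distances: d(A) = 11, d(B) = 8, d(C) = 11, d(D) = 7, d(E) = 6, d(F) = 16, d(G) = 15. Nearest: E = (4, 4, -7) with distance 6.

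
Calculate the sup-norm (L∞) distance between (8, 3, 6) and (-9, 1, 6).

max(|x_i - y_i|) = max(|8 - (-9)|, |3 - 1|, |6 - 6|) = max(17, 2, 0) = 17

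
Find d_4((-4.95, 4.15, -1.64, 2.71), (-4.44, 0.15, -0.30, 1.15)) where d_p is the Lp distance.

(Σ|x_i - y_i|^4)^(1/4) = (|-4.95 - (-4.44)|^4 + |4.15 - 0.15|^4 + |-1.64 - (-0.3)|^4 + |2.71 - 1.15|^4)^(1/4)
= (0.51^4 + 4^4 + 1.34^4 + 1.56^4)^(1/4) ≈ (0.0677 + 256 + 3.2242 + 5.9224)^(1/4) = (265.2143)^(1/4) ≈ 4.0355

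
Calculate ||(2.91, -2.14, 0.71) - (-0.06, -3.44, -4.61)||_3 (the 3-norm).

(Σ|x_i - y_i|^3)^(1/3) = (|2.91 - (-0.06)|^3 + |-2.14 - (-3.44)|^3 + |0.71 - (-4.61)|^3)^(1/3)
= (2.97^3 + 1.3^3 + 5.32^3)^(1/3) ≈ (26.1981 + 2.197 + 150.5688)^(1/3) = (178.9639)^(1/3) ≈ 5.6354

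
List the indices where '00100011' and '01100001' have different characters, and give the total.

Differing positions: 2, 7. Hamming distance = 2.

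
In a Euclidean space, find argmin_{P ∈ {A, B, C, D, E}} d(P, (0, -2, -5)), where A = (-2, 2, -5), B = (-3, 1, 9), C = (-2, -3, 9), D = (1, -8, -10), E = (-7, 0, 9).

Distances: d(A) ≈ 4.4721, d(B) ≈ 14.6287, d(C) ≈ 14.1774, d(D) ≈ 7.874, d(E) ≈ 15.7797. Nearest: A = (-2, 2, -5) with distance 4.4721.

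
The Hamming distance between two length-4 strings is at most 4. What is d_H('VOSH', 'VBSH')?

Differing positions: 2. Hamming distance = 1. The maximum possible Hamming distance for length-4 strings is 4, so d_H/4 = 1/4 = 0.25.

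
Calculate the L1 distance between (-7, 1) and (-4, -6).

Σ|x_i - y_i| = |-7 - (-4)| + |1 - (-6)| = 3 + 7 = 10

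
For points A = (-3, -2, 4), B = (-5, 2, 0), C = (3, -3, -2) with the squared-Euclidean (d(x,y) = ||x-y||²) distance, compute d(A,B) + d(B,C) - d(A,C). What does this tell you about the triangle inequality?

d(A,B) = 2² + 4² + 4² = 36, d(B,C) = 8² + 5² + 2² = 93, d(A,C) = 6² + 1² + 6² = 73.
d(A,B) + d(B,C) - d(A,C) = 36 + 93 - 73 = 129 - 73 = 56. This is ≥ 0, so the triangle inequality holds for these points.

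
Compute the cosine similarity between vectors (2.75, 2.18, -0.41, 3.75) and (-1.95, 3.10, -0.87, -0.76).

With u = (2.75, 2.18, -0.41, 3.75), v = (-1.95, 3.10, -0.87, -0.76):
u·v = 2.75·(-1.95) + 2.18·3.1 + (-0.41)·(-0.87) + 3.75·(-0.76) = (-5.3625) + 6.758 + 0.3567 + (-2.85) = -1.0978.
|u| = √(2.75² + 2.18² + (-0.41)² + 3.75²) = √(7.5625 + 4.7524 + 0.1681 + 14.0625) = √26.5455, |v| = √((-1.95)² + 3.1² + (-0.87)² + (-0.76)²) = √(3.8025 + 9.61 + 0.7569 + 0.5776) = √14.747.
cos θ = (u·v)/(|u||v|) = -1.0978/(√26.5455·√14.747) ≈ -0.0555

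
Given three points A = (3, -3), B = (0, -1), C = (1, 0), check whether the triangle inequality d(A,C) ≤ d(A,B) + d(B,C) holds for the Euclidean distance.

d(A,B) = √(3² + 2²) = √13 ≈ 3.6056, d(B,C) = √(1² + 1²) = √2 ≈ 1.4142, d(A,C) = √(2² + 3²) = √13 ≈ 3.6056.
d(A,C) ≈ 3.6056 ≤ 3.6056 + 1.4142 = 5.0198. Triangle inequality is satisfied.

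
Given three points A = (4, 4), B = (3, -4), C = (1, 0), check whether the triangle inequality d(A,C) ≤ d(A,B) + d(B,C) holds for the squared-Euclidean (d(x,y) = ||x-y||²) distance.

d(A,B) = 1² + 8² = 65, d(B,C) = 2² + 4² = 20, d(A,C) = 3² + 4² = 25.
d(A,C) = 25 ≤ 65 + 20 = 85. Triangle inequality is satisfied.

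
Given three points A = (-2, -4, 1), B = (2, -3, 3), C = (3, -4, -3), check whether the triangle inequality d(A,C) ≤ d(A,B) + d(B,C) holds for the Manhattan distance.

d(A,B) = 4 + 1 + 2 = 7, d(B,C) = 1 + 1 + 6 = 8, d(A,C) = 5 + 0 + 4 = 9.
d(A,C) = 9 ≤ 7 + 8 = 15. Triangle inequality is satisfied.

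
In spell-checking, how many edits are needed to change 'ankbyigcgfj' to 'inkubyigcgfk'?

Let D[i][j] be the edit distance between the first i characters of 'ankbyigcgfj' and the first j characters of 'inkubyigcgfk', with D[i][0] = i, D[0][j] = j, and D[i][j] = D[i-1][j-1] if the characters match, else 1 + min(D[i-1][j], D[i][j-1], D[i-1][j-1]). Filling the table (rows: prefixes of 'ankbyigcgfj', columns: prefixes of 'inkubyigcgfk'):
     ε  i  n  k  u  b  y  i  g  c  g  f  k
  ε  0  1  2  3  4  5  6  7  8  9 10 11 12
  a  1  1  2  3  4  5  6  7  8  9 10 11 12
  n  2  2  1  2  3  4  5  6  7  8  9 10 11
  k  3  3  2  1  2  3  4  5  6  7  8  9 10
  b  4  4  3  2  2  2  3  4  5  6  7  8  9
  y  5  5  4  3  3  3  2  3  4  5  6  7  8
  i  6  5  5  4  4  4  3  2  3  4  5  6  7
  g  7  6  6  5  5  5  4  3  2  3  4  5  6
  c  8  7  7  6  6  6  5  4  3  2  3  4  5
  g  9  8  8  7  7  7  6  5  4  3  2  3  4
  f 10  9  9  8  8  8  7  6  5  4  3  2  3
  j 11 10 10  9  9  9  8  7  6  5  4  3  3
The bottom-right entry gives D[11][12] = 3, so no sequence of fewer than 3 edits works. Backtracking through the table gives one optimal edit sequence (3 edits):
  ankbyigcgfj → inkbyigcgfj (sub a→i @1)
  inkbyigcgfj → inkubyigcgfj (ins u @4)
  inkubyigcgfj → inkubyigcgfk (sub j→k @12)
Edit distance = 3.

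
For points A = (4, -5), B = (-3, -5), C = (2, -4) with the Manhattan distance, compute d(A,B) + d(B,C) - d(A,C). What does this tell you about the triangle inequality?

d(A,B) = 7 + 0 = 7, d(B,C) = 5 + 1 = 6, d(A,C) = 2 + 1 = 3.
d(A,B) + d(B,C) - d(A,C) = 7 + 6 - 3 = 13 - 3 = 10. This is ≥ 0, so the triangle inequality holds for these points.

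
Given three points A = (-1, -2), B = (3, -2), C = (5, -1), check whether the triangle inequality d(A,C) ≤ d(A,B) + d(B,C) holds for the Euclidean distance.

d(A,B) = √(4² + 0²) = √16 = 4, d(B,C) = √(2² + 1²) = √5 ≈ 2.2361, d(A,C) = √(6² + 1²) = √37 ≈ 6.0828.
d(A,C) ≈ 6.0828 ≤ 4 + 2.2361 = 6.2361. Triangle inequality is satisfied.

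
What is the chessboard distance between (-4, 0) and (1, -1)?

max(|x_i - y_i|) = max(|-4 - 1|, |0 - (-1)|) = max(5, 1) = 5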